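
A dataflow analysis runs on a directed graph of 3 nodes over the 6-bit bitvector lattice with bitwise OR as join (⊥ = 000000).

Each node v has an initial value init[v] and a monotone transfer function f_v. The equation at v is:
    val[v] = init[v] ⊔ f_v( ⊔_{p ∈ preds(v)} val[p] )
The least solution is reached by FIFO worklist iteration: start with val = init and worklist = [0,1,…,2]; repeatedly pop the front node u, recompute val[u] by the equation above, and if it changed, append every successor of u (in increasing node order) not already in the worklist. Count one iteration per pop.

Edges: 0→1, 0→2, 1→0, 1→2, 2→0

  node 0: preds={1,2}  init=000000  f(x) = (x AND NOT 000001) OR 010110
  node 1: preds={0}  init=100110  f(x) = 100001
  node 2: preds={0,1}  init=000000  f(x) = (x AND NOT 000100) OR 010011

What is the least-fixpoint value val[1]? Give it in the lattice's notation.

Worklist (4 pops):
  #1 pop 0: in=100110 → 110110 (was 000000); enqueue []
  #2 pop 1: in=110110 → 100111 (was 100110); enqueue [0]
  #3 pop 2: in=110111 → 110011 (was 000000); enqueue []
  #4 pop 0: in=110111 → 110110 (no change)

Fixpoint:
  val[0] = 110110
  val[1] = 100111
  val[2] = 110011

100111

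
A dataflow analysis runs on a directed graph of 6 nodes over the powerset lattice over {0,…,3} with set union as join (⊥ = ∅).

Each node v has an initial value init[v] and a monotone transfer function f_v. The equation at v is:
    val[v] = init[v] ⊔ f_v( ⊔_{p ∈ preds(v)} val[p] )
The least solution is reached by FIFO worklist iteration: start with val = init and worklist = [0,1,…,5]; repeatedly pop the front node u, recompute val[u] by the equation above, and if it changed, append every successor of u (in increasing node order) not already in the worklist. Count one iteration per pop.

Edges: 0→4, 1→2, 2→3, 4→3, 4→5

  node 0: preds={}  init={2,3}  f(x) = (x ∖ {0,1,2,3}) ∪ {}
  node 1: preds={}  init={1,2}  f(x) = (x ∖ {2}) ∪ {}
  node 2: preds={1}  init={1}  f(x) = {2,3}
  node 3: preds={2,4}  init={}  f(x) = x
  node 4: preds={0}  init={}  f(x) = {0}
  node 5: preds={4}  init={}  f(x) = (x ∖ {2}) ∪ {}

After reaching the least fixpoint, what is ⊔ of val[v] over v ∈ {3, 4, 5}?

{0,1,2,3}

Trace (7 dequeues):
  [1] u=0 | in {} | out {2,3} | ==
  [2] u=1 | in {} | out {1,2} | ==
  [3] u=2 | in {1,2} | out {1,2,3} | prev {1} | push {}
  [4] u=3 | in {1,2,3} | out {1,2,3} | prev {} | push {}
  [5] u=4 | in {2,3} | out {0} | prev {} | push {3}
  [6] u=5 | in {0} | out {0} | prev {} | push {}
  [7] u=3 | in {0,1,2,3} | out {0,1,2,3} | prev {1,2,3} | push {}

Converged values:
  [0] {2,3}
  [1] {1,2}
  [2] {1,2,3}
  [3] {0,1,2,3}
  [4] {0}
  [5] {0}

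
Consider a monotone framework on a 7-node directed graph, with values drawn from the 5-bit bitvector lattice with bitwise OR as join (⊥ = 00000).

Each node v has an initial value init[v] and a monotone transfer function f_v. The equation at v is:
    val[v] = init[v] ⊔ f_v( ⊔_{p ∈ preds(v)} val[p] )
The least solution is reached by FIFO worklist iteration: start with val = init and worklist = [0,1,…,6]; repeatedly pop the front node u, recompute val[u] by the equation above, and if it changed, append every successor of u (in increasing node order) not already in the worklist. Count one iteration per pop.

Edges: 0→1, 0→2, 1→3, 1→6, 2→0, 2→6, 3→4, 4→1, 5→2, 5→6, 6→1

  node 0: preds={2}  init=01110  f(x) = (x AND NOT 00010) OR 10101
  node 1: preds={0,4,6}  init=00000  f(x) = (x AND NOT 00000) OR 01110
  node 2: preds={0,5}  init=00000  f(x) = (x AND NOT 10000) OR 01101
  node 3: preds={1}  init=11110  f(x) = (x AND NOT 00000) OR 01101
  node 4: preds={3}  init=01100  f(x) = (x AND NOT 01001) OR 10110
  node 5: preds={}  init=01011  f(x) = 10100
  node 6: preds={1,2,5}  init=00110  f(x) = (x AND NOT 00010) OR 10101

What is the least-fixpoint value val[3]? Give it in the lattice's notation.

11111

Iteration log — 10 steps:
  step 1. node 0  ⊔preds=00000  new=11111  old=01110  +wl: 
  step 2. node 1  ⊔preds=11111  new=11111  old=00000  +wl: 
  step 3. node 2  ⊔preds=11111  new=01111  old=00000  +wl: 0
  step 4. node 3  ⊔preds=11111  new=11111  old=11110  +wl: 
  step 5. node 4  ⊔preds=11111  new=11110  old=01100  +wl: 1
  step 6. node 5  ⊔preds=00000  new=11111  old=01011  +wl: 2
  step 7. node 6  ⊔preds=11111  new=11111  old=00110  +wl: 
  step 8. node 0  ⊔preds=01111  new=11111  stable
  step 9. node 1  ⊔preds=11111  new=11111  stable
  step 10. node 2  ⊔preds=11111  new=01111  stable

Least fixpoint reached:
  node 0: 11111
  node 1: 11111
  node 2: 01111
  node 3: 11111
  node 4: 11110
  node 5: 11111
  node 6: 11111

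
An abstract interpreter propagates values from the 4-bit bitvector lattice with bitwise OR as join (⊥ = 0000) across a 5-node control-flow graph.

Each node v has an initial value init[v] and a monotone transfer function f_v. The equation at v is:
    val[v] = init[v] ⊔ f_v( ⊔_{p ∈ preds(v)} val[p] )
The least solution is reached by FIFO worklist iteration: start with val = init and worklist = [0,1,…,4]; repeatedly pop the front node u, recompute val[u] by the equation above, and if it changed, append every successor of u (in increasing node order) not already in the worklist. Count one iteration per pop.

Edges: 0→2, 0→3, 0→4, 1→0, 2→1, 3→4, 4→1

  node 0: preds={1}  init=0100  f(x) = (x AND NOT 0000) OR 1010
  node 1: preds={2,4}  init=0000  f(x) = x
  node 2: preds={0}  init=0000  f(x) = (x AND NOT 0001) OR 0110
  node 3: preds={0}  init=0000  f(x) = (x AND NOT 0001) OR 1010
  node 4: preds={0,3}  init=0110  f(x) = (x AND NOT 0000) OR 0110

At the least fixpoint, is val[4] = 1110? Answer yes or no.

yes

Worklist (8 pops):
  #1 pop 0: in=0000 → 1110 (was 0100); enqueue []
  #2 pop 1: in=0110 → 0110 (was 0000); enqueue [0]
  #3 pop 2: in=1110 → 1110 (was 0000); enqueue [1]
  #4 pop 3: in=1110 → 1110 (was 0000); enqueue []
  #5 pop 4: in=1110 → 1110 (was 0110); enqueue []
  #6 pop 0: in=0110 → 1110 (no change)
  #7 pop 1: in=1110 → 1110 (was 0110); enqueue [0]
  #8 pop 0: in=1110 → 1110 (no change)

Fixpoint:
  val[0] = 1110
  val[1] = 1110
  val[2] = 1110
  val[3] = 1110
  val[4] = 1110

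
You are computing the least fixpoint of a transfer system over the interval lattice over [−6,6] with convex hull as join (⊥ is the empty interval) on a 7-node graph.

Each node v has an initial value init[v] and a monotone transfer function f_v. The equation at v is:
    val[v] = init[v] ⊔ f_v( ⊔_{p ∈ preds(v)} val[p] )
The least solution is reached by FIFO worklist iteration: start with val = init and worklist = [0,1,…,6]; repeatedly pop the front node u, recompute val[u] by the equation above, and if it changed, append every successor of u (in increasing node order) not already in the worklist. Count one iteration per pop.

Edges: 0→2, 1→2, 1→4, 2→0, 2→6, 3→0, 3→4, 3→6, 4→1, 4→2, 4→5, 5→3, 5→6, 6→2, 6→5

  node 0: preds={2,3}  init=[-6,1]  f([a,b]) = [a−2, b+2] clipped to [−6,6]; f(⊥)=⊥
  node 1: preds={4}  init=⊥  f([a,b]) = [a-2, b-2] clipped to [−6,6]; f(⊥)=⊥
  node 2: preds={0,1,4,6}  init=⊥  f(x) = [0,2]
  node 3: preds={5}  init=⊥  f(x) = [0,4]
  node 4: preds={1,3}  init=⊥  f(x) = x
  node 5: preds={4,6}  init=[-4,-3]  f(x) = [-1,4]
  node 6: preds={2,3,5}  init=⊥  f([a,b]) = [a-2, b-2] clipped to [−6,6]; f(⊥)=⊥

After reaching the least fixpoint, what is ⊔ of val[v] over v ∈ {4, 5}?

[-6,4]

Trace (24 dequeues):
  [1] u=0 | in ⊥ | out [-6,1] | ==
  [2] u=1 | in ⊥ | out ⊥ | ==
  [3] u=2 | in [-6,1] | out [0,2] | prev ⊥ | push {0}
  [4] u=3 | in [-4,-3] | out [0,4] | prev ⊥ | push {}
  [5] u=4 | in [0,4] | out [0,4] | prev ⊥ | push {1,2}
  [6] u=5 | in [0,4] | out [-4,4] | prev [-4,-3] | push {3}
  [7] u=6 | in [-4,4] | out [-6,2] | prev ⊥ | push {5}
  [8] u=0 | in [0,4] | out [-6,6] | prev [-6,1] | push {}
  [9] u=1 | in [0,4] | out [-2,2] | prev ⊥ | push {4}
  [10] u=2 | in [-6,6] | out [0,2] | ==
  [11] u=3 | in [-4,4] | out [0,4] | ==
  [12] u=5 | in [-6,4] | out [-4,4] | ==
  [13] u=4 | in [-2,4] | out [-2,4] | prev [0,4] | push {1,2,5}
  [14] u=1 | in [-2,4] | out [-4,2] | prev [-2,2] | push {4}
  [15] u=2 | in [-6,6] | out [0,2] | ==
  [16] u=5 | in [-6,4] | out [-4,4] | ==
  [17] u=4 | in [-4,4] | out [-4,4] | prev [-2,4] | push {1,2,5}
  [18] u=1 | in [-4,4] | out [-6,2] | prev [-4,2] | push {4}
  [19] u=2 | in [-6,6] | out [0,2] | ==
  [20] u=5 | in [-6,4] | out [-4,4] | ==
  [21] u=4 | in [-6,4] | out [-6,4] | prev [-4,4] | push {1,2,5}
  [22] u=1 | in [-6,4] | out [-6,2] | ==
  [23] u=2 | in [-6,6] | out [0,2] | ==
  [24] u=5 | in [-6,4] | out [-4,4] | ==

Converged values:
  [0] [-6,6]
  [1] [-6,2]
  [2] [0,2]
  [3] [0,4]
  [4] [-6,4]
  [5] [-4,4]
  [6] [-6,2]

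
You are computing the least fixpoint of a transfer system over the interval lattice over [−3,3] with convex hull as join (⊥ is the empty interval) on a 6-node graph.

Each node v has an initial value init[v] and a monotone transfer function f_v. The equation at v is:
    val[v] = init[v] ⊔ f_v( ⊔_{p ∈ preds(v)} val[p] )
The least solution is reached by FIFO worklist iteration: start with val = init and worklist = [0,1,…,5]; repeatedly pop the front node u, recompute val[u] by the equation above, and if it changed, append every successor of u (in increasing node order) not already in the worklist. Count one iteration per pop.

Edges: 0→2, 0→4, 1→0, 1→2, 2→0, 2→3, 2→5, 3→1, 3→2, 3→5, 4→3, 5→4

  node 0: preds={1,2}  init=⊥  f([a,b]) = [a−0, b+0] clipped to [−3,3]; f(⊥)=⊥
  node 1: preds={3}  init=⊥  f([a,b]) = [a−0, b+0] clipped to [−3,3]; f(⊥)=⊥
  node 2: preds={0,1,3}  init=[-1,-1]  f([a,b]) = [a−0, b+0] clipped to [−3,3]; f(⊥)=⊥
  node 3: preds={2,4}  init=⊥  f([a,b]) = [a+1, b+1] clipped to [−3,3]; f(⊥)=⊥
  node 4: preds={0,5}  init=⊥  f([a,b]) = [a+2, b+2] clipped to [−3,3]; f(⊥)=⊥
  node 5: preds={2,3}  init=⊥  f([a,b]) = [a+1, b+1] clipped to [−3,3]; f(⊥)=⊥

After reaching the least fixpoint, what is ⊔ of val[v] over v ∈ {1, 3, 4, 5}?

[0,3]

Worklist (26 pops):
  #1 pop 0: in=[-1,-1] → [-1,-1] (was ⊥); enqueue []
  #2 pop 1: in=⊥ → ⊥ (no change)
  #3 pop 2: in=[-1,-1] → [-1,-1] (no change)
  #4 pop 3: in=[-1,-1] → [0,0] (was ⊥); enqueue [1,2]
  #5 pop 4: in=[-1,-1] → [1,1] (was ⊥); enqueue [3]
  #6 pop 5: in=[-1,0] → [0,1] (was ⊥); enqueue [4]
  #7 pop 1: in=[0,0] → [0,0] (was ⊥); enqueue [0]
  #8 pop 2: in=[-1,0] → [-1,0] (was [-1,-1]); enqueue [5]
  #9 pop 3: in=[-1,1] → [0,2] (was [0,0]); enqueue [1,2]
  #10 pop 4: in=[-1,1] → [1,3] (was [1,1]); enqueue [3]
  #11 pop 0: in=[-1,0] → [-1,0] (was [-1,-1]); enqueue [4]
  #12 pop 5: in=[-1,2] → [0,3] (was [0,1]); enqueue []
  #13 pop 1: in=[0,2] → [0,2] (was [0,0]); enqueue [0]
  #14 pop 2: in=[-1,2] → [-1,2] (was [-1,0]); enqueue [5]
  #15 pop 3: in=[-1,3] → [0,3] (was [0,2]); enqueue [1,2]
  #16 pop 4: in=[-1,3] → [1,3] (no change)
  #17 pop 0: in=[-1,2] → [-1,2] (was [-1,0]); enqueue [4]
  #18 pop 5: in=[-1,3] → [0,3] (no change)
  #19 pop 1: in=[0,3] → [0,3] (was [0,2]); enqueue [0]
  #20 pop 2: in=[-1,3] → [-1,3] (was [-1,2]); enqueue [3,5]
  #21 pop 4: in=[-1,3] → [1,3] (no change)
  #22 pop 0: in=[-1,3] → [-1,3] (was [-1,2]); enqueue [2,4]
  #23 pop 3: in=[-1,3] → [0,3] (no change)
  #24 pop 5: in=[-1,3] → [0,3] (no change)
  #25 pop 2: in=[-1,3] → [-1,3] (no change)
  #26 pop 4: in=[-1,3] → [1,3] (no change)

Fixpoint:
  val[0] = [-1,3]
  val[1] = [0,3]
  val[2] = [-1,3]
  val[3] = [0,3]
  val[4] = [1,3]
  val[5] = [0,3]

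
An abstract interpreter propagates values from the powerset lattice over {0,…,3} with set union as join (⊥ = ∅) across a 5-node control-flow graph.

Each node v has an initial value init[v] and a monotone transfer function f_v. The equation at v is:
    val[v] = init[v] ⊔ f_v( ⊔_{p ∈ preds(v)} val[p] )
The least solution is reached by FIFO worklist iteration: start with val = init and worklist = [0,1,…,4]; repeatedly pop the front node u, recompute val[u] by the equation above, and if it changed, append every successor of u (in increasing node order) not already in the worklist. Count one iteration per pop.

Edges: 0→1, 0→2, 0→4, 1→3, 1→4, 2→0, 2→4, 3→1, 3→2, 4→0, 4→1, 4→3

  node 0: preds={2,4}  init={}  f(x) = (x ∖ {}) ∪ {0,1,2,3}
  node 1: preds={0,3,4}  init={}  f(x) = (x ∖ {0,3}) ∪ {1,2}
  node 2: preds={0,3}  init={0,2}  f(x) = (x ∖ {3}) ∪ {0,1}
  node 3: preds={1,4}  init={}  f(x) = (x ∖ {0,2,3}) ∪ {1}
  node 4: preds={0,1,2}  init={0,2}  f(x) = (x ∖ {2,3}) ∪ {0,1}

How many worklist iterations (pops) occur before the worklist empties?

Worklist (9 pops):
  #1 pop 0: in={0,2} → {0,1,2,3} (was {}); enqueue []
  #2 pop 1: in={0,1,2,3} → {1,2} (was {}); enqueue []
  #3 pop 2: in={0,1,2,3} → {0,1,2} (was {0,2}); enqueue [0]
  #4 pop 3: in={0,1,2} → {1} (was {}); enqueue [1,2]
  #5 pop 4: in={0,1,2,3} → {0,1,2} (was {0,2}); enqueue [3]
  #6 pop 0: in={0,1,2} → {0,1,2,3} (no change)
  #7 pop 1: in={0,1,2,3} → {1,2} (no change)
  #8 pop 2: in={0,1,2,3} → {0,1,2} (no change)
  #9 pop 3: in={0,1,2} → {1} (no change)

Fixpoint:
  val[0] = {0,1,2,3}
  val[1] = {1,2}
  val[2] = {0,1,2}
  val[3] = {1}
  val[4] = {0,1,2}

9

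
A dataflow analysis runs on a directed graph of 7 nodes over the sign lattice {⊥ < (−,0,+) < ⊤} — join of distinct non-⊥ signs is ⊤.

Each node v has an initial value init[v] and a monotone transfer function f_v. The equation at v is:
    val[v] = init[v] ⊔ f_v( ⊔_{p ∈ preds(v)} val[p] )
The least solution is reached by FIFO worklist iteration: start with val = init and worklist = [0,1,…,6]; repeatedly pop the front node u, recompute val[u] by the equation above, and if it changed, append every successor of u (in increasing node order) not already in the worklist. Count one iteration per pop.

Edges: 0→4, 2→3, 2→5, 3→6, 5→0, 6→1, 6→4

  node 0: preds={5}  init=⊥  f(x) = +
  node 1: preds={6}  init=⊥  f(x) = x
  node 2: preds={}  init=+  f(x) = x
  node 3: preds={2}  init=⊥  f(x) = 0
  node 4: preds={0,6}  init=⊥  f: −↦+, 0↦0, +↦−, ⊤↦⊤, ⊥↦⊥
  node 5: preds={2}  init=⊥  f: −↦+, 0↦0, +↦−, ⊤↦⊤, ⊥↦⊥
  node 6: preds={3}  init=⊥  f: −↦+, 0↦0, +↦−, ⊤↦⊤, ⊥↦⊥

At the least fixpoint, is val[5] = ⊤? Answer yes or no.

Worklist (10 pops):
  #1 pop 0: in=⊥ → + (was ⊥); enqueue []
  #2 pop 1: in=⊥ → ⊥ (no change)
  #3 pop 2: in=⊥ → + (no change)
  #4 pop 3: in=+ → 0 (was ⊥); enqueue []
  #5 pop 4: in=+ → − (was ⊥); enqueue []
  #6 pop 5: in=+ → − (was ⊥); enqueue [0]
  #7 pop 6: in=0 → 0 (was ⊥); enqueue [1,4]
  #8 pop 0: in=− → + (no change)
  #9 pop 1: in=0 → 0 (was ⊥); enqueue []
  #10 pop 4: in=⊤ → ⊤ (was −); enqueue []

Fixpoint:
  val[0] = +
  val[1] = 0
  val[2] = +
  val[3] = 0
  val[4] = ⊤
  val[5] = −
  val[6] = 0

no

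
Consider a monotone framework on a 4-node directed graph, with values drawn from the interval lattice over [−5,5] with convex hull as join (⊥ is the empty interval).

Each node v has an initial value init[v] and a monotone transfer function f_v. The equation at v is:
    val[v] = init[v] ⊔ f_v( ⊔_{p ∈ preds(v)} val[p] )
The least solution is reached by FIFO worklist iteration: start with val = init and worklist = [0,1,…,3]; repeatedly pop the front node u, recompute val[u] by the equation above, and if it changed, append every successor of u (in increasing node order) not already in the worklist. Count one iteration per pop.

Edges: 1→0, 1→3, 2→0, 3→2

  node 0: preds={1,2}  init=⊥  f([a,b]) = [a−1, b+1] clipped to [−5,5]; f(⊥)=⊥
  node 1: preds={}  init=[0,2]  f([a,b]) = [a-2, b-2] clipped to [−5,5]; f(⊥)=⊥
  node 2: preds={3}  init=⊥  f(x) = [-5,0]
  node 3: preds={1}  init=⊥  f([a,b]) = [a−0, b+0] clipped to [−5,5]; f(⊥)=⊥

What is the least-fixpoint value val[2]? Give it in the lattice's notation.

[-5,0]

Iteration log — 6 steps:
  step 1. node 0  ⊔preds=[0,2]  new=[-1,3]  old=⊥  +wl: 
  step 2. node 1  ⊔preds=⊥  new=[0,2]  stable
  step 3. node 2  ⊔preds=⊥  new=[-5,0]  old=⊥  +wl: 0
  step 4. node 3  ⊔preds=[0,2]  new=[0,2]  old=⊥  +wl: 2
  step 5. node 0  ⊔preds=[-5,2]  new=[-5,3]  old=[-1,3]  +wl: 
  step 6. node 2  ⊔preds=[0,2]  new=[-5,0]  stable

Least fixpoint reached:
  node 0: [-5,3]
  node 1: [0,2]
  node 2: [-5,0]
  node 3: [0,2]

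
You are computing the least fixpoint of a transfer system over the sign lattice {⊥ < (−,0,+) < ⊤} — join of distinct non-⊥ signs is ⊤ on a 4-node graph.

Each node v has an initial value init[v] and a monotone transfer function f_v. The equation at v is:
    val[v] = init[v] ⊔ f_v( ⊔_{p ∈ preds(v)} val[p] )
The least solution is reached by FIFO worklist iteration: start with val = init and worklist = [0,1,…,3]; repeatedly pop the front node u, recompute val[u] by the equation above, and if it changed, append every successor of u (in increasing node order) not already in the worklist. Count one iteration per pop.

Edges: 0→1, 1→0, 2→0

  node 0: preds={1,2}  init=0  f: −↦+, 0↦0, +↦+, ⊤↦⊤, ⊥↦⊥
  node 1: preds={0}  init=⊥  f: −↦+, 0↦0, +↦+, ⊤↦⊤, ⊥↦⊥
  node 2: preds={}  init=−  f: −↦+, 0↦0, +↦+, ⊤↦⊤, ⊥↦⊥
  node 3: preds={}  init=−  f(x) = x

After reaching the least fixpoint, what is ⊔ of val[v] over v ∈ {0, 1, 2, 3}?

Worklist (5 pops):
  #1 pop 0: in=− → ⊤ (was 0); enqueue []
  #2 pop 1: in=⊤ → ⊤ (was ⊥); enqueue [0]
  #3 pop 2: in=⊥ → − (no change)
  #4 pop 3: in=⊥ → − (no change)
  #5 pop 0: in=⊤ → ⊤ (no change)

Fixpoint:
  val[0] = ⊤
  val[1] = ⊤
  val[2] = −
  val[3] = −

⊤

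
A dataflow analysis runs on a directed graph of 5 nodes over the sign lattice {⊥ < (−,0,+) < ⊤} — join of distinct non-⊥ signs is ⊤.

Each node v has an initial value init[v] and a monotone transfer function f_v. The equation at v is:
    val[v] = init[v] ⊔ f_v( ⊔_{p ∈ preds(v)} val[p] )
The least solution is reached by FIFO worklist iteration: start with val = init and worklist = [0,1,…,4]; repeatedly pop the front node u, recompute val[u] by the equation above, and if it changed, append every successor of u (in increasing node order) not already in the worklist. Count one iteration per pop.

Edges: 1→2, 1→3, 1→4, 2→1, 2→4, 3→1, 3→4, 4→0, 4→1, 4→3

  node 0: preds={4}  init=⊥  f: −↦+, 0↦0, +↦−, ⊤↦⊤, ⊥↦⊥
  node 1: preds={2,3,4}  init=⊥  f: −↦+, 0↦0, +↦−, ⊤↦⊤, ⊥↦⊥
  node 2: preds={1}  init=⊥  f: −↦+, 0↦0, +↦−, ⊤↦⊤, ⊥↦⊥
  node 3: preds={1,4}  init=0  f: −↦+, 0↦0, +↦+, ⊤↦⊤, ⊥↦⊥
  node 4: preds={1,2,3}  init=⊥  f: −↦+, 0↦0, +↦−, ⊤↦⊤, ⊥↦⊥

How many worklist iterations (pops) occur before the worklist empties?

Iteration log — 8 steps:
  step 1. node 0  ⊔preds=⊥  new=⊥  stable
  step 2. node 1  ⊔preds=0  new=0  old=⊥  +wl: 
  step 3. node 2  ⊔preds=0  new=0  old=⊥  +wl: 1
  step 4. node 3  ⊔preds=0  new=0  stable
  step 5. node 4  ⊔preds=0  new=0  old=⊥  +wl: 0,3
  step 6. node 1  ⊔preds=0  new=0  stable
  step 7. node 0  ⊔preds=0  new=0  old=⊥  +wl: 
  step 8. node 3  ⊔preds=0  new=0  stable

Least fixpoint reached:
  node 0: 0
  node 1: 0
  node 2: 0
  node 3: 0
  node 4: 0

8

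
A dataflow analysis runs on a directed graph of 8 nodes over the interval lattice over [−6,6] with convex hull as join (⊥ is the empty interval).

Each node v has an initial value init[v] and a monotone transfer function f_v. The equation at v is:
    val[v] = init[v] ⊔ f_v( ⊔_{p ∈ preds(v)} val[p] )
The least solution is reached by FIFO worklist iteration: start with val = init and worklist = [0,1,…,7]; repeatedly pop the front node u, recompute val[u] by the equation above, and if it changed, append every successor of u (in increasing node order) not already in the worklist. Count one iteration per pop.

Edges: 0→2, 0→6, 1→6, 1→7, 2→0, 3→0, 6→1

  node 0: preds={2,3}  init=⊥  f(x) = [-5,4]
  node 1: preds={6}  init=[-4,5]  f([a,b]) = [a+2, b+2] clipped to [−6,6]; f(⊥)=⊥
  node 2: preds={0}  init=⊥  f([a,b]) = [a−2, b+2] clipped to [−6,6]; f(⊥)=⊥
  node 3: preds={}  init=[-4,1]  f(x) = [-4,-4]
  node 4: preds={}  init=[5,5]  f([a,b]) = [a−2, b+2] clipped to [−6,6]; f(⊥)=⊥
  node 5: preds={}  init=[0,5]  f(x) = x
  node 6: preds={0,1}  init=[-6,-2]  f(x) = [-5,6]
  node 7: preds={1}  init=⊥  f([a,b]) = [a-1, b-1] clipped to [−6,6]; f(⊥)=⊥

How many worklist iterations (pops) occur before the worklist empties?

Iteration log — 12 steps:
  step 1. node 0  ⊔preds=[-4,1]  new=[-5,4]  old=⊥  +wl: 
  step 2. node 1  ⊔preds=[-6,-2]  new=[-4,5]  stable
  step 3. node 2  ⊔preds=[-5,4]  new=[-6,6]  old=⊥  +wl: 0
  step 4. node 3  ⊔preds=⊥  new=[-4,1]  stable
  step 5. node 4  ⊔preds=⊥  new=[5,5]  stable
  step 6. node 5  ⊔preds=⊥  new=[0,5]  stable
  step 7. node 6  ⊔preds=[-5,5]  new=[-6,6]  old=[-6,-2]  +wl: 1
  step 8. node 7  ⊔preds=[-4,5]  new=[-5,4]  old=⊥  +wl: 
  step 9. node 0  ⊔preds=[-6,6]  new=[-5,4]  stable
  step 10. node 1  ⊔preds=[-6,6]  new=[-4,6]  old=[-4,5]  +wl: 6,7
  step 11. node 6  ⊔preds=[-5,6]  new=[-6,6]  stable
  step 12. node 7  ⊔preds=[-4,6]  new=[-5,5]  old=[-5,4]  +wl: 

Least fixpoint reached:
  node 0: [-5,4]
  node 1: [-4,6]
  node 2: [-6,6]
  node 3: [-4,1]
  node 4: [5,5]
  node 5: [0,5]
  node 6: [-6,6]
  node 7: [-5,5]

12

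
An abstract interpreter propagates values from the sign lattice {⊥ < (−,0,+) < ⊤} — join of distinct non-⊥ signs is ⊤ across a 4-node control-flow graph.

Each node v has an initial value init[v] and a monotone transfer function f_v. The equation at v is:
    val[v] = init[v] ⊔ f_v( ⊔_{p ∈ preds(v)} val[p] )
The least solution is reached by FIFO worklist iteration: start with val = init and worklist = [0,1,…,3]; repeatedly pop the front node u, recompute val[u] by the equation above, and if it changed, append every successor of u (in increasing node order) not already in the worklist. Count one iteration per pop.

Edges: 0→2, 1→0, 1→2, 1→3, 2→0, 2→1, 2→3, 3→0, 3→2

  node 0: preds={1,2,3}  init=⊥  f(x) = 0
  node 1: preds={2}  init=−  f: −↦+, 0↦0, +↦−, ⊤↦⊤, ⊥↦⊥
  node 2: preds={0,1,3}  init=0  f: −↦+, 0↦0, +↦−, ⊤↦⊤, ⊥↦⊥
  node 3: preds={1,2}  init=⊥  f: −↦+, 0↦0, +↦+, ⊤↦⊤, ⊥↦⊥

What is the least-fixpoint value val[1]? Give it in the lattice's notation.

⊤

Trace (7 dequeues):
  [1] u=0 | in ⊤ | out 0 | prev ⊥ | push {}
  [2] u=1 | in 0 | out ⊤ | prev − | push {0}
  [3] u=2 | in ⊤ | out ⊤ | prev 0 | push {1}
  [4] u=3 | in ⊤ | out ⊤ | prev ⊥ | push {2}
  [5] u=0 | in ⊤ | out 0 | ==
  [6] u=1 | in ⊤ | out ⊤ | ==
  [7] u=2 | in ⊤ | out ⊤ | ==

Converged values:
  [0] 0
  [1] ⊤
  [2] ⊤
  [3] ⊤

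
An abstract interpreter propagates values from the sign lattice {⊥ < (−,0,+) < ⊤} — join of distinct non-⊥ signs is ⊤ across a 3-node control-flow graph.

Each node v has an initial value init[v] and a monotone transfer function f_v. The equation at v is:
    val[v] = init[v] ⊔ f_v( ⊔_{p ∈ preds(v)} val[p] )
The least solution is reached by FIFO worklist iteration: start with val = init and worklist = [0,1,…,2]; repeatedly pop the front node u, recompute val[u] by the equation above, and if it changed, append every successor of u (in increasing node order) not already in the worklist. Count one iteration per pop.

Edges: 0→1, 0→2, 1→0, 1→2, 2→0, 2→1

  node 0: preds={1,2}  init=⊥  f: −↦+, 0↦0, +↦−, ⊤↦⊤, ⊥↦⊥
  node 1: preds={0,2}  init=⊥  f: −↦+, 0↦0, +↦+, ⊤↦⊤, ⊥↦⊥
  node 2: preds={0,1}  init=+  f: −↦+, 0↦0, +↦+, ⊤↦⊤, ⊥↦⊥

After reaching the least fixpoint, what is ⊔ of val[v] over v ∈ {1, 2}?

⊤

Worklist (6 pops):
  #1 pop 0: in=+ → − (was ⊥); enqueue []
  #2 pop 1: in=⊤ → ⊤ (was ⊥); enqueue [0]
  #3 pop 2: in=⊤ → ⊤ (was +); enqueue [1]
  #4 pop 0: in=⊤ → ⊤ (was −); enqueue [2]
  #5 pop 1: in=⊤ → ⊤ (no change)
  #6 pop 2: in=⊤ → ⊤ (no change)

Fixpoint:
  val[0] = ⊤
  val[1] = ⊤
  val[2] = ⊤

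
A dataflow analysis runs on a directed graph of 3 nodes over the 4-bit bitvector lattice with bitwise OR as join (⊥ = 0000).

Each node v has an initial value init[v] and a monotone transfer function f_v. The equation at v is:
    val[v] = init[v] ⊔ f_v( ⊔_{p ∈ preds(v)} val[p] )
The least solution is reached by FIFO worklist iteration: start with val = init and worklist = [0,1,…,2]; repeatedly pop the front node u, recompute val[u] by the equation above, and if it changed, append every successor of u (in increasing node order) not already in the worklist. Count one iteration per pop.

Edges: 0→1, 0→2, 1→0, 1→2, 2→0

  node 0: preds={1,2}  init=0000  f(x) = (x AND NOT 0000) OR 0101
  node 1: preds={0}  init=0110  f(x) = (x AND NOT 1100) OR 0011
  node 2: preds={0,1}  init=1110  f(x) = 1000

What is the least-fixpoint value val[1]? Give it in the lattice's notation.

Worklist (4 pops):
  #1 pop 0: in=1110 → 1111 (was 0000); enqueue []
  #2 pop 1: in=1111 → 0111 (was 0110); enqueue [0]
  #3 pop 2: in=1111 → 1110 (no change)
  #4 pop 0: in=1111 → 1111 (no change)

Fixpoint:
  val[0] = 1111
  val[1] = 0111
  val[2] = 1110

0111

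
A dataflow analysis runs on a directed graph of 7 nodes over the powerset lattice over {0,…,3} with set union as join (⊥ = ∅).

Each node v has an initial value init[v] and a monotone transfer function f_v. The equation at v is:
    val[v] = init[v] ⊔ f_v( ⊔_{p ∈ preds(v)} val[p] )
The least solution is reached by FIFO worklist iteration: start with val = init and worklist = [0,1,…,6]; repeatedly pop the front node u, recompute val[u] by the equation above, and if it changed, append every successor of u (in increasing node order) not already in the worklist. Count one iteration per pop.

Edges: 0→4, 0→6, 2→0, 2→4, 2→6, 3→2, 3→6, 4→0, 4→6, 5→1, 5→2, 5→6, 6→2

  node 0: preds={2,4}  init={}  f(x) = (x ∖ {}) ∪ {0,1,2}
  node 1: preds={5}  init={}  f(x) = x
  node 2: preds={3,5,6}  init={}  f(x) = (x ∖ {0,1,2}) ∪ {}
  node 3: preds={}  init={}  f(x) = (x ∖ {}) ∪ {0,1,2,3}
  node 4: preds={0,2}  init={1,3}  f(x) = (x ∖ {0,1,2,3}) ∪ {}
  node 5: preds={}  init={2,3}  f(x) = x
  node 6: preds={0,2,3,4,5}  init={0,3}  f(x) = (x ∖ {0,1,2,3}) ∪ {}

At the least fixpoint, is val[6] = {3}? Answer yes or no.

Trace (9 dequeues):
  [1] u=0 | in {1,3} | out {0,1,2,3} | prev {} | push {}
  [2] u=1 | in {2,3} | out {2,3} | prev {} | push {}
  [3] u=2 | in {0,2,3} | out {3} | prev {} | push {0}
  [4] u=3 | in {} | out {0,1,2,3} | prev {} | push {2}
  [5] u=4 | in {0,1,2,3} | out {1,3} | ==
  [6] u=5 | in {} | out {2,3} | ==
  [7] u=6 | in {0,1,2,3} | out {0,3} | ==
  [8] u=0 | in {1,3} | out {0,1,2,3} | ==
  [9] u=2 | in {0,1,2,3} | out {3} | ==

Converged values:
  [0] {0,1,2,3}
  [1] {2,3}
  [2] {3}
  [3] {0,1,2,3}
  [4] {1,3}
  [5] {2,3}
  [6] {0,3}

no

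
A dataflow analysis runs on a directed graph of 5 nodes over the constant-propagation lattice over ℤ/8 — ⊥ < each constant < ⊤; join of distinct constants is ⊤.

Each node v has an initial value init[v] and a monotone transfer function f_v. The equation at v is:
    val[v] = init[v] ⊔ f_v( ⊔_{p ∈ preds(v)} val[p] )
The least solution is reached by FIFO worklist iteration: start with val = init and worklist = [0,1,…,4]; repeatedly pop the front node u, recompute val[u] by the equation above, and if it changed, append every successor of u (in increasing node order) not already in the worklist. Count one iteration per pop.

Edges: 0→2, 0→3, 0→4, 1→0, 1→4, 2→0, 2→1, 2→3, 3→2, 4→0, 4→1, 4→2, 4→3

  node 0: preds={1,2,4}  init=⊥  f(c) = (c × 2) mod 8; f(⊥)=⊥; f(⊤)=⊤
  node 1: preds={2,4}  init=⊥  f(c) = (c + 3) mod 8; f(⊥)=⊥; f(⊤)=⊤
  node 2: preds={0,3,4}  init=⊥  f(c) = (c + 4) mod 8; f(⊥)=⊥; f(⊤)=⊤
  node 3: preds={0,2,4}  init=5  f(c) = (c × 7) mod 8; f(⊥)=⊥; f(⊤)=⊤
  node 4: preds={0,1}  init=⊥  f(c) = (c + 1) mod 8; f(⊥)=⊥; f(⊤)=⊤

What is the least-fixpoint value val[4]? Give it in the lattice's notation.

⊤

Worklist (16 pops):
  #1 pop 0: in=⊥ → ⊥ (no change)
  #2 pop 1: in=⊥ → ⊥ (no change)
  #3 pop 2: in=5 → 1 (was ⊥); enqueue [0,1]
  #4 pop 3: in=1 → ⊤ (was 5); enqueue [2]
  #5 pop 4: in=⊥ → ⊥ (no change)
  #6 pop 0: in=1 → 2 (was ⊥); enqueue [3,4]
  #7 pop 1: in=1 → 4 (was ⊥); enqueue [0]
  #8 pop 2: in=⊤ → ⊤ (was 1); enqueue [1]
  #9 pop 3: in=⊤ → ⊤ (no change)
  #10 pop 4: in=⊤ → ⊤ (was ⊥); enqueue [2,3]
  #11 pop 0: in=⊤ → ⊤ (was 2); enqueue [4]
  #12 pop 1: in=⊤ → ⊤ (was 4); enqueue [0]
  #13 pop 2: in=⊤ → ⊤ (no change)
  #14 pop 3: in=⊤ → ⊤ (no change)
  #15 pop 4: in=⊤ → ⊤ (no change)
  #16 pop 0: in=⊤ → ⊤ (no change)

Fixpoint:
  val[0] = ⊤
  val[1] = ⊤
  val[2] = ⊤
  val[3] = ⊤
  val[4] = ⊤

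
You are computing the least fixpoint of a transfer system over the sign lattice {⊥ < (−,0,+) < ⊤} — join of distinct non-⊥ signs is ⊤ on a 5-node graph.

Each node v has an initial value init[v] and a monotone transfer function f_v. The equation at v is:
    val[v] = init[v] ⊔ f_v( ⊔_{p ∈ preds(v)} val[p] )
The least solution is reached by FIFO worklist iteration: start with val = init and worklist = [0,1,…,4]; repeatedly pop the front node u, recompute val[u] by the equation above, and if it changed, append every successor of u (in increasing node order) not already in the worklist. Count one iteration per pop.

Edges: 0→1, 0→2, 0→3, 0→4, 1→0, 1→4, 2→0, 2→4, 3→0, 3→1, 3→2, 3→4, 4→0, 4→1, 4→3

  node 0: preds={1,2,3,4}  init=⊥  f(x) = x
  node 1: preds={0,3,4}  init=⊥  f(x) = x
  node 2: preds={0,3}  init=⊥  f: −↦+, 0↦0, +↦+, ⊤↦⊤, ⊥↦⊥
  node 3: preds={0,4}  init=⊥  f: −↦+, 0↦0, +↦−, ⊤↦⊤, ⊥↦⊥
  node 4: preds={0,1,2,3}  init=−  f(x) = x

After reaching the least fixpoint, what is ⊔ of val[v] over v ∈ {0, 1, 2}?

⊤

Iteration log — 13 steps:
  step 1. node 0  ⊔preds=−  new=−  old=⊥  +wl: 
  step 2. node 1  ⊔preds=−  new=−  old=⊥  +wl: 0
  step 3. node 2  ⊔preds=−  new=+  old=⊥  +wl: 
  step 4. node 3  ⊔preds=−  new=+  old=⊥  +wl: 1,2
  step 5. node 4  ⊔preds=⊤  new=⊤  old=−  +wl: 3
  step 6. node 0  ⊔preds=⊤  new=⊤  old=−  +wl: 4
  step 7. node 1  ⊔preds=⊤  new=⊤  old=−  +wl: 0
  step 8. node 2  ⊔preds=⊤  new=⊤  old=+  +wl: 
  step 9. node 3  ⊔preds=⊤  new=⊤  old=+  +wl: 1,2
  step 10. node 4  ⊔preds=⊤  new=⊤  stable
  step 11. node 0  ⊔preds=⊤  new=⊤  stable
  step 12. node 1  ⊔preds=⊤  new=⊤  stable
  step 13. node 2  ⊔preds=⊤  new=⊤  stable

Least fixpoint reached:
  node 0: ⊤
  node 1: ⊤
  node 2: ⊤
  node 3: ⊤
  node 4: ⊤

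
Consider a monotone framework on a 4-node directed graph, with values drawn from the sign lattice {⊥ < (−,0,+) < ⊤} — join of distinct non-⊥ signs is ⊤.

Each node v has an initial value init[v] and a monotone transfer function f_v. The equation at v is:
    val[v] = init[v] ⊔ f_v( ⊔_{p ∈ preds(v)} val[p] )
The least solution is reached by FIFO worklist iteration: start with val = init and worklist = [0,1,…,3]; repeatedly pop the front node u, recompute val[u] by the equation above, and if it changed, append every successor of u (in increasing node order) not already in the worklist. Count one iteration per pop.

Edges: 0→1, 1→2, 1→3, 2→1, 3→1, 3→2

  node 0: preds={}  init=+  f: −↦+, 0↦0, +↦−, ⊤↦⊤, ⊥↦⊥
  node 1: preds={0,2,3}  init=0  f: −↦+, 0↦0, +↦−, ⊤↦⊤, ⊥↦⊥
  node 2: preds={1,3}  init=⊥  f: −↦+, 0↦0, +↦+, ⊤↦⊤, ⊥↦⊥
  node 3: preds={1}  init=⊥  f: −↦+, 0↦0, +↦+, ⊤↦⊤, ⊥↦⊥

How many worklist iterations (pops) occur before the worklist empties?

Trace (6 dequeues):
  [1] u=0 | in ⊥ | out + | ==
  [2] u=1 | in + | out ⊤ | prev 0 | push {}
  [3] u=2 | in ⊤ | out ⊤ | prev ⊥ | push {1}
  [4] u=3 | in ⊤ | out ⊤ | prev ⊥ | push {2}
  [5] u=1 | in ⊤ | out ⊤ | ==
  [6] u=2 | in ⊤ | out ⊤ | ==

Converged values:
  [0] +
  [1] ⊤
  [2] ⊤
  [3] ⊤

6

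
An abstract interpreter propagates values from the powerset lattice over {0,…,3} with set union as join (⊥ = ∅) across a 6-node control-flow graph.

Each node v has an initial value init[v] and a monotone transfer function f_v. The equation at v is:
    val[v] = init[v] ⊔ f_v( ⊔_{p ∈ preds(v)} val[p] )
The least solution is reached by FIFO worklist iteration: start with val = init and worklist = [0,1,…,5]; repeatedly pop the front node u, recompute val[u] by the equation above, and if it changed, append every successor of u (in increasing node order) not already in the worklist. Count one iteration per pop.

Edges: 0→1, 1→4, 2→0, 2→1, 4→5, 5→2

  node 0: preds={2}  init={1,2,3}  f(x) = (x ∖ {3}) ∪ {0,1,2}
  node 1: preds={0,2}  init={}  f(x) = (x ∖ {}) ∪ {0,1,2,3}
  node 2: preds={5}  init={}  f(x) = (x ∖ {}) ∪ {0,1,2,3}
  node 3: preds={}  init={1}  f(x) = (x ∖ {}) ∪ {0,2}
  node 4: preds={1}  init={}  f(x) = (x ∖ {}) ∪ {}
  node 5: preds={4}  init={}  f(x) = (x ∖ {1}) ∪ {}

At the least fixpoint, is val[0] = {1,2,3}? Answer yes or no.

Worklist (9 pops):
  #1 pop 0: in={} → {0,1,2,3} (was {1,2,3}); enqueue []
  #2 pop 1: in={0,1,2,3} → {0,1,2,3} (was {}); enqueue []
  #3 pop 2: in={} → {0,1,2,3} (was {}); enqueue [0,1]
  #4 pop 3: in={} → {0,1,2} (was {1}); enqueue []
  #5 pop 4: in={0,1,2,3} → {0,1,2,3} (was {}); enqueue []
  #6 pop 5: in={0,1,2,3} → {0,2,3} (was {}); enqueue [2]
  #7 pop 0: in={0,1,2,3} → {0,1,2,3} (no change)
  #8 pop 1: in={0,1,2,3} → {0,1,2,3} (no change)
  #9 pop 2: in={0,2,3} → {0,1,2,3} (no change)

Fixpoint:
  val[0] = {0,1,2,3}
  val[1] = {0,1,2,3}
  val[2] = {0,1,2,3}
  val[3] = {0,1,2}
  val[4] = {0,1,2,3}
  val[5] = {0,2,3}

no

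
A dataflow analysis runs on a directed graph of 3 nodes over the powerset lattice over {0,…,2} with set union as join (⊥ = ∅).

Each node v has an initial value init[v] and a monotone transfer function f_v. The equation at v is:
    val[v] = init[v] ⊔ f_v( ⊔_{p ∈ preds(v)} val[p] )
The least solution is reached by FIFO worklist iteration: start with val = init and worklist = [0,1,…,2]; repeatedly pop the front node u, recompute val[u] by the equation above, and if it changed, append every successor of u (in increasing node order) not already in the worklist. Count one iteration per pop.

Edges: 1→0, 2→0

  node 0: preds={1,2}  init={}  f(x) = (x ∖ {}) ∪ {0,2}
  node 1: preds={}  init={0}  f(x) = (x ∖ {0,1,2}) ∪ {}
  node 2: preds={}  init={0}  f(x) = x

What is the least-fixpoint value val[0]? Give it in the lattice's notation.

Worklist (3 pops):
  #1 pop 0: in={0} → {0,2} (was {}); enqueue []
  #2 pop 1: in={} → {0} (no change)
  #3 pop 2: in={} → {0} (no change)

Fixpoint:
  val[0] = {0,2}
  val[1] = {0}
  val[2] = {0}

{0,2}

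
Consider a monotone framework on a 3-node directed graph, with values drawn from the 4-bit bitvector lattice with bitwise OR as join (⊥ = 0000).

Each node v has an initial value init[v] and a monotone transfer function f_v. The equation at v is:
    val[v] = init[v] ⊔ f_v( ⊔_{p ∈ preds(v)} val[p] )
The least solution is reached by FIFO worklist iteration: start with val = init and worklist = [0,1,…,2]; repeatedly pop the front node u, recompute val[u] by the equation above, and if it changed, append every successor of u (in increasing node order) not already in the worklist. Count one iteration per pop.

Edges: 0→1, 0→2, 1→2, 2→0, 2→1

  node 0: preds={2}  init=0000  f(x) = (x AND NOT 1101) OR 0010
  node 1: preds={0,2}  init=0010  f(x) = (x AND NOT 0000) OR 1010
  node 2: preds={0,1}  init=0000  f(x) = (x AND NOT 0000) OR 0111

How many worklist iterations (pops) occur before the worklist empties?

6

Trace (6 dequeues):
  [1] u=0 | in 0000 | out 0010 | prev 0000 | push {}
  [2] u=1 | in 0010 | out 1010 | prev 0010 | push {}
  [3] u=2 | in 1010 | out 1111 | prev 0000 | push {0,1}
  [4] u=0 | in 1111 | out 0010 | ==
  [5] u=1 | in 1111 | out 1111 | prev 1010 | push {2}
  [6] u=2 | in 1111 | out 1111 | ==

Converged values:
  [0] 0010
  [1] 1111
  [2] 1111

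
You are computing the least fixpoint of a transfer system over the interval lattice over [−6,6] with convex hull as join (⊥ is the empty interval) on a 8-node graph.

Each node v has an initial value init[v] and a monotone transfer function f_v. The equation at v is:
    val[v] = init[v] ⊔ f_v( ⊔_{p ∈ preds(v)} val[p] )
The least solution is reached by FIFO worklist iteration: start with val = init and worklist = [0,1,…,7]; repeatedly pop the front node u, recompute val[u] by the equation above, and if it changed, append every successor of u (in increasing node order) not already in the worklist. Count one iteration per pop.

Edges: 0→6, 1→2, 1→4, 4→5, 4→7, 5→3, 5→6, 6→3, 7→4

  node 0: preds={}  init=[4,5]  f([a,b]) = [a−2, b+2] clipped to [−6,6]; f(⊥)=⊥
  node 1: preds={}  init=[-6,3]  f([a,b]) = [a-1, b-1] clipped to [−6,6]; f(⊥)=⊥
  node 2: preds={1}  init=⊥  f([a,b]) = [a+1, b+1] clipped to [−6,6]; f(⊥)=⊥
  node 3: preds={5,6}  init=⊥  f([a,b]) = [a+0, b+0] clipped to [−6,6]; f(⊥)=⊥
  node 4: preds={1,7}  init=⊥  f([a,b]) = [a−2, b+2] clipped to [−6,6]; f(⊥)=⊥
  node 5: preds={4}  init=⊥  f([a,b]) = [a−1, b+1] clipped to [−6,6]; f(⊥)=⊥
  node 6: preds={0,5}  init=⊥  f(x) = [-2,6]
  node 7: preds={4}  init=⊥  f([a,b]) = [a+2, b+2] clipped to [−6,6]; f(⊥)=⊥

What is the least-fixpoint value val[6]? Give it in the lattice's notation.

[-2,6]

Worklist (12 pops):
  #1 pop 0: in=⊥ → [4,5] (no change)
  #2 pop 1: in=⊥ → [-6,3] (no change)
  #3 pop 2: in=[-6,3] → [-5,4] (was ⊥); enqueue []
  #4 pop 3: in=⊥ → ⊥ (no change)
  #5 pop 4: in=[-6,3] → [-6,5] (was ⊥); enqueue []
  #6 pop 5: in=[-6,5] → [-6,6] (was ⊥); enqueue [3]
  #7 pop 6: in=[-6,6] → [-2,6] (was ⊥); enqueue []
  #8 pop 7: in=[-6,5] → [-4,6] (was ⊥); enqueue [4]
  #9 pop 3: in=[-6,6] → [-6,6] (was ⊥); enqueue []
  #10 pop 4: in=[-6,6] → [-6,6] (was [-6,5]); enqueue [5,7]
  #11 pop 5: in=[-6,6] → [-6,6] (no change)
  #12 pop 7: in=[-6,6] → [-4,6] (no change)

Fixpoint:
  val[0] = [4,5]
  val[1] = [-6,3]
  val[2] = [-5,4]
  val[3] = [-6,6]
  val[4] = [-6,6]
  val[5] = [-6,6]
  val[6] = [-2,6]
  val[7] = [-4,6]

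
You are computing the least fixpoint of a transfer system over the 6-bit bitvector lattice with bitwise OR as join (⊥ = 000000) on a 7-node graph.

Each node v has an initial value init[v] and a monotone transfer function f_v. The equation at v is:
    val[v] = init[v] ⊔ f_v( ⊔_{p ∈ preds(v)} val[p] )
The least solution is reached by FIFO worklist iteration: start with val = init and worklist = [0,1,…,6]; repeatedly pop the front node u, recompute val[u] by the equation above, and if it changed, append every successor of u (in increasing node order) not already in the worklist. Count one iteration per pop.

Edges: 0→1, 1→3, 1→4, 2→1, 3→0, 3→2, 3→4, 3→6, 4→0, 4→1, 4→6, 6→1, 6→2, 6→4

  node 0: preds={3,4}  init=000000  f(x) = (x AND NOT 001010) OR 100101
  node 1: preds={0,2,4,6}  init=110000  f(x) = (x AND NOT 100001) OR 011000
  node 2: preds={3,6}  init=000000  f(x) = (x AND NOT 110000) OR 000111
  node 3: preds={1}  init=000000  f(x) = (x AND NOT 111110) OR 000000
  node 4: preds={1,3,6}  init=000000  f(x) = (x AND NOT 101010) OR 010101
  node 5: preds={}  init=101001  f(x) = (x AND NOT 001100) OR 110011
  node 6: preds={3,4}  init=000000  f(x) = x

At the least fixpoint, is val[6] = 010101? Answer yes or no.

Worklist (13 pops):
  #1 pop 0: in=000000 → 100101 (was 000000); enqueue []
  #2 pop 1: in=100101 → 111100 (was 110000); enqueue []
  #3 pop 2: in=000000 → 000111 (was 000000); enqueue [1]
  #4 pop 3: in=111100 → 000000 (no change)
  #5 pop 4: in=111100 → 010101 (was 000000); enqueue [0]
  #6 pop 5: in=000000 → 111011 (was 101001); enqueue []
  #7 pop 6: in=010101 → 010101 (was 000000); enqueue [2,4]
  #8 pop 1: in=110111 → 111110 (was 111100); enqueue [3]
  #9 pop 0: in=010101 → 110101 (was 100101); enqueue [1]
  #10 pop 2: in=010101 → 000111 (no change)
  #11 pop 4: in=111111 → 010101 (no change)
  #12 pop 3: in=111110 → 000000 (no change)
  #13 pop 1: in=110111 → 111110 (no change)

Fixpoint:
  val[0] = 110101
  val[1] = 111110
  val[2] = 000111
  val[3] = 000000
  val[4] = 010101
  val[5] = 111011
  val[6] = 010101

yes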